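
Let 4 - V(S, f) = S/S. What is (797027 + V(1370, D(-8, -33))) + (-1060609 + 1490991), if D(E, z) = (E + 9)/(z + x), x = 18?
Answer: 1227412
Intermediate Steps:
D(E, z) = (9 + E)/(18 + z) (D(E, z) = (E + 9)/(z + 18) = (9 + E)/(18 + z))
V(S, f) = 3 (V(S, f) = 4 - S/S = 4 - 1*1 = 4 - 1 = 3)
(797027 + V(1370, D(-8, -33))) + (-1060609 + 1490991) = (797027 + 3) + (-1060609 + 1490991) = 797030 + 430382 = 1227412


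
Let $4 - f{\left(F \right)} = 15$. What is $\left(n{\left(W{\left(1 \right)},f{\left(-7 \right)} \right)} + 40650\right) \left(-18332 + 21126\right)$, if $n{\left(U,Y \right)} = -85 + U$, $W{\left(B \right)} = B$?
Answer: $113341404$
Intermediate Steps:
$f{\left(F \right)} = -11$ ($f{\left(F \right)} = 4 - 15 = -11$)
$\left(n{\left(W{\left(1 \right)},f{\left(-7 \right)} \right)} + 40650\right) \left(-18332 + 21126\right) = \left(\left(-85 + 1\right) + 40650\right) \left(-18332 + 21126\right) = \left(-84 + 40650\right) 2794 = 40566 \cdot 2794 = 113341404$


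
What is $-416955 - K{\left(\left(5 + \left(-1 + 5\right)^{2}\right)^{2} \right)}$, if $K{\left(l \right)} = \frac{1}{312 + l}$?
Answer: $- \frac{313967116}{753} \approx -4.1696 \cdot 10^{5}$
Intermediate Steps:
$-416955 - K{\left(\left(5 + \left(-1 + 5\right)^{2}\right)^{2} \right)} = -416955 - \frac{1}{312 + \left(5 + \left(-1 + 5\right)^{2}\right)^{2}} = -416955 - \frac{1}{312 + \left(5 + 4^{2}\right)^{2}} = -416955 - \frac{1}{312 + \left(5 + 16\right)^{2}} = -416955 - \frac{1}{312 + 21^{2}} = -416955 - \frac{1}{312 + 441} = -416955 - \frac{1}{753} = - \frac{313967116}{753}$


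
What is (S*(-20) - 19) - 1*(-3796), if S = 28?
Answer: 3217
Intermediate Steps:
(S*(-20) - 19) - 1*(-3796) = (28*(-20) - 19) - 1*(-3796) = (-560 - 19) + 3796 = -579 + 3796 = 3217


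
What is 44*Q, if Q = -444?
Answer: -19536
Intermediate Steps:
44*Q = 44*(-444) = -19536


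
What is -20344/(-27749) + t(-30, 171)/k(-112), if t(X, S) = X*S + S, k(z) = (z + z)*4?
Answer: 155835515/24863104 ≈ 6.2677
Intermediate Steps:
k(z) = 8*z (k(z) = (2*z)*4 = 8*z)
t(X, S) = S + S*X (t(X, S) = S*X + S = S + S*X)
-20344/(-27749) + t(-30, 171)/k(-112) = -20344/(-27749) + (171*(1 - 30))/((8*(-112))) = -20344*(-1/27749) + (171*(-29))/(-896) = 20344/27749 - 4959*(-1/896) = 20344/27749 + 4959/896 = 155835515/24863104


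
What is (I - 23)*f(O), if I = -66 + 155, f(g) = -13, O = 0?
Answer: -858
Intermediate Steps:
I = 89
(I - 23)*f(O) = (89 - 23)*(-13) = 66*(-13) = -858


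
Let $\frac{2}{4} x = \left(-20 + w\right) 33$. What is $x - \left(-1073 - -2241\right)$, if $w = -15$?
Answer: $-3478$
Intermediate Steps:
$x = -2310$ ($x = 2 \left(-20 - 15\right) 33 = 2 \left(\left(-35\right) 33\right) = 2 \left(-1155\right) = -2310$)
$x - \left(-1073 - -2241\right) = -2310 - \left(-1073 - -2241\right) = -2310 - \left(-1073 + 2241\right) = -2310 - 1168 = -3478$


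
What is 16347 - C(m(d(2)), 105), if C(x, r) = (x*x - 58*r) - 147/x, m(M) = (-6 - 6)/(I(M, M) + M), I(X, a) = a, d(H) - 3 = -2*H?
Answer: 44851/2 ≈ 22426.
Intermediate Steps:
d(H) = 3 - 2*H
m(M) = -6/M (m(M) = (-6 - 6)/(M + M) = -12*1/(2*M) = -6/M)
C(x, r) = x**2 - 147/x - 58*r (C(x, r) = (x**2 - 58*r) - 147/x = x**2 - 147/x - 58*r)
16347 - C(m(d(2)), 105) = 16347 - ((-6/(3 - 2*2))**2 - 147/((-6/(3 - 2*2))) - 58*105) = 16347 - ((-6/(3 - 4))**2 - 147/((-6/(3 - 4))) - 6090) = 16347 - ((-6/(-1))**2 - 147/((-6/(-1))) - 6090) = 16347 - ((-6*(-1))**2 - 147/((-6*(-1))) - 6090) = 16347 - (6**2 - 147/6 - 6090) = 16347 - (36 - 147*1/6 - 6090) = 16347 - (36 - 49/2 - 6090) = 16347 - 1*(-12157/2) = 16347 + 12157/2 = 44851/2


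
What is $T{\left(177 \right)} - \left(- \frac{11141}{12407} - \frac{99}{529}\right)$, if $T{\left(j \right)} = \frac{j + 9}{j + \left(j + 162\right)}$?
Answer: $\frac{815944245}{564444058} \approx 1.4456$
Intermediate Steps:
$T{\left(j \right)} = \frac{9 + j}{162 + 2 j}$ ($T{\left(j \right)} = \frac{9 + j}{j + \left(162 + j\right)} = \frac{9 + j}{162 + 2 j}$)
$T{\left(177 \right)} - \left(- \frac{11141}{12407} - \frac{99}{529}\right) = \frac{9 + 177}{2 \left(81 + 177\right)} - \left(- \frac{11141}{12407} - \frac{99}{529}\right) = \frac{1}{2} \cdot \frac{1}{258} \cdot 186 - - \frac{7121882}{6563303} = \frac{1}{2} \cdot \frac{1}{258} \cdot 186 + \left(\frac{99}{529} + \frac{11141}{12407}\right) = \frac{31}{86} + \frac{7121882}{6563303} = \frac{815944245}{564444058}$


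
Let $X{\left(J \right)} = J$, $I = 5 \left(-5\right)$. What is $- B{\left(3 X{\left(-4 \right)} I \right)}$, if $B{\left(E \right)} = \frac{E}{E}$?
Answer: $-1$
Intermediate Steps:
$I = -25$
$B{\left(E \right)} = 1$
$- B{\left(3 X{\left(-4 \right)} I \right)} = \left(-1\right) 1 = -1$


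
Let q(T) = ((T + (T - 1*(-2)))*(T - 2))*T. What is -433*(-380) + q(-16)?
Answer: 155900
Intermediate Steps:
q(T) = T*(-2 + T)*(2 + 2*T) (q(T) = ((T + (T + 2))*(-2 + T))*T = ((T + (2 + T))*(-2 + T))*T = ((2 + 2*T)*(-2 + T))*T = ((-2 + T)*(2 + 2*T))*T = T*(-2 + T)*(2 + 2*T))
-433*(-380) + q(-16) = -433*(-380) + 2*(-16)*(-2 + (-16)² - 1*(-16)) = 164540 + 2*(-16)*(-2 + 256 + 16) = 164540 + 2*(-16)*270 = 164540 - 8640 = 155900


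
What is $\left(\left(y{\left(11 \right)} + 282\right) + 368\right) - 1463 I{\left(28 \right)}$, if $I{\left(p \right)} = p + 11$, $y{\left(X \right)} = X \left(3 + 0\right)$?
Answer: $-56374$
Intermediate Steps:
$y{\left(X \right)} = 3 X$ ($y{\left(X \right)} = X 3 = 3 X$)
$I{\left(p \right)} = 11 + p$
$\left(\left(y{\left(11 \right)} + 282\right) + 368\right) - 1463 I{\left(28 \right)} = \left(\left(3 \cdot 11 + 282\right) + 368\right) - 1463 \left(11 + 28\right) = \left(\left(33 + 282\right) + 368\right) - 57057 = \left(315 + 368\right) - 57057 = 683 - 57057 = -56374$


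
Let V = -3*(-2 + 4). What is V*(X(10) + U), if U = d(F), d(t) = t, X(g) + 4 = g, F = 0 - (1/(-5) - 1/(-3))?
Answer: -176/5 ≈ -35.200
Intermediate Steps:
F = -2/15 (F = 0 - (1*(-⅕) - 1*(-⅓)) = 0 - (-⅕ + ⅓) = 0 - 1*2/15 = 0 - 2/15 = -2/15 ≈ -0.13333)
X(g) = -4 + g
V = -6 (V = -3*2 = -6)
U = -2/15 ≈ -0.13333
V*(X(10) + U) = -6*((-4 + 10) - 2/15) = -6*(6 - 2/15) = -6*88/15 = -176/5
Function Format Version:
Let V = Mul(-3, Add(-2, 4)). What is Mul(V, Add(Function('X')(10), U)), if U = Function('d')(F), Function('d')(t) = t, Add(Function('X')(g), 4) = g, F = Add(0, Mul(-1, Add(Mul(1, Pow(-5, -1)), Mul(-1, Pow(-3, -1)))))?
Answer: Rational(-176, 5) ≈ -35.200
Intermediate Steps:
F = Rational(-2, 15) (F = Add(0, Mul(-1, Add(Mul(1, Rational(-1, 5)), Mul(-1, Rational(-1, 3))))) = Add(0, Mul(-1, Add(Rational(-1, 5), Rational(1, 3)))) = Add(0, Mul(-1, Rational(2, 15))) = Add(0, Rational(-2, 15)) = Rational(-2, 15) ≈ -0.13333)
Function('X')(g) = Add(-4, g)
V = -6 (V = Mul(-3, 2) = -6)
U = Rational(-2, 15) ≈ -0.13333
Mul(V, Add(Function('X')(10), U)) = Mul(-6, Add(Add(-4, 10), Rational(-2, 15))) = Mul(-6, Add(6, Rational(-2, 15))) = Mul(-6, Rational(88, 15)) = Rational(-176, 5)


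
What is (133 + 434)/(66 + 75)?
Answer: 189/47 ≈ 4.0213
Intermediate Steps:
(133 + 434)/(66 + 75) = 567/141 = 567*(1/141) = 189/47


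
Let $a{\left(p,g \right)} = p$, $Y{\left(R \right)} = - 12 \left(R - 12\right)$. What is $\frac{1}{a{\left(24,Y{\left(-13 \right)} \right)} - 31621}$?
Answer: $- \frac{1}{31597} \approx -3.1649 \cdot 10^{-5}$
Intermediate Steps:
$Y{\left(R \right)} = 144 - 12 R$ ($Y{\left(R \right)} = - 12 \left(-12 + R\right) = 144 - 12 R$)
$\frac{1}{a{\left(24,Y{\left(-13 \right)} \right)} - 31621} = \frac{1}{24 - 31621} = \frac{1}{-31597} = - \frac{1}{31597}$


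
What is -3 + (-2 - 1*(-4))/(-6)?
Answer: -10/3 ≈ -3.3333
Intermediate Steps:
-3 + (-2 - 1*(-4))/(-6) = -3 - (-2 + 4)/6 = -3 - 1/6*2 = -3 - 1/3 = -10/3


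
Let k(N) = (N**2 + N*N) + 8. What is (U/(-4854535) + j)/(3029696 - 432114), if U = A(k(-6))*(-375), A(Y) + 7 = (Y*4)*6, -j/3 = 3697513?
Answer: -5384911809699/1261005273437 ≈ -4.2703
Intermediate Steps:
j = -11092539 (j = -3*3697513 = -11092539)
k(N) = 8 + 2*N**2 (k(N) = (N**2 + N**2) + 8 = 2*N**2 + 8 = 8 + 2*N**2)
A(Y) = -7 + 24*Y (A(Y) = -7 + (Y*4)*6 = -7 + (4*Y)*6 = -7 + 24*Y)
U = -717375 (U = (-7 + 24*(8 + 2*(-6)**2))*(-375) = (-7 + 24*(8 + 2*36))*(-375) = (-7 + 24*(8 + 72))*(-375) = (-7 + 24*80)*(-375) = (-7 + 1920)*(-375) = 1913*(-375) = -717375)
(U/(-4854535) + j)/(3029696 - 432114) = (-717375/(-4854535) - 11092539)/(3029696 - 432114) = (-717375*(-1/4854535) - 11092539)/2597582 = (143475/970907 - 11092539)*(1/2597582) = -10769823619398/970907*1/2597582 = -5384911809699/1261005273437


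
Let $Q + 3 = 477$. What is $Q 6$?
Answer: $2844$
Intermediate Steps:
$Q = 474$ ($Q = -3 + 477 = 474$)
$Q 6 = 474 \cdot 6 = 2844$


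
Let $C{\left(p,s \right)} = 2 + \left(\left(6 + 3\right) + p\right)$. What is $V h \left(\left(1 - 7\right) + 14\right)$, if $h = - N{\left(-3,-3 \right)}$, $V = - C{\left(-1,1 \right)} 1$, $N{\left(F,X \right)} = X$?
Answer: $-240$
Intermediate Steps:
$C{\left(p,s \right)} = 11 + p$ ($C{\left(p,s \right)} = 2 + \left(9 + p\right) = 11 + p$)
$V = -10$ ($V = - (11 - 1) 1 = \left(-1\right) 10 \cdot 1 = \left(-10\right) 1 = -10$)
$h = 3$ ($h = \left(-1\right) \left(-3\right) = 3$)
$V h \left(\left(1 - 7\right) + 14\right) = \left(-10\right) 3 \left(\left(1 - 7\right) + 14\right) = - 30 \left(-6 + 14\right) = \left(-30\right) 8 = -240$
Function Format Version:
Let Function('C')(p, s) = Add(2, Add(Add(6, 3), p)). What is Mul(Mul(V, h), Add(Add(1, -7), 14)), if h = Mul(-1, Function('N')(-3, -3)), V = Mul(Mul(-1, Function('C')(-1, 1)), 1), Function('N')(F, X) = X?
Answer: -240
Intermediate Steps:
Function('C')(p, s) = Add(11, p) (Function('C')(p, s) = Add(2, Add(9, p)) = Add(11, p))
V = -10 (V = Mul(Mul(-1, Add(11, -1)), 1) = Mul(Mul(-1, 10), 1) = Mul(-10, 1) = -10)
h = 3 (h = Mul(-1, -3) = 3)
Mul(Mul(V, h), Add(Add(1, -7), 14)) = Mul(Mul(-10, 3), Add(Add(1, -7), 14)) = Mul(-30, Add(-6, 14)) = Mul(-30, 8) = -240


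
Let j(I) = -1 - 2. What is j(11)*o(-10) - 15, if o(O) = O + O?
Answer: 45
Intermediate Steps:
j(I) = -3
o(O) = 2*O
j(11)*o(-10) - 15 = -6*(-10) - 15 = -3*(-20) - 15 = 60 - 15 = 45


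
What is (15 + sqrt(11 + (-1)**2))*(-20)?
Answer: -300 - 40*sqrt(3) ≈ -369.28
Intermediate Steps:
(15 + sqrt(11 + (-1)**2))*(-20) = (15 + sqrt(11 + 1))*(-20) = (15 + sqrt(12))*(-20) = (15 + 2*sqrt(3))*(-20) = -300 - 40*sqrt(3)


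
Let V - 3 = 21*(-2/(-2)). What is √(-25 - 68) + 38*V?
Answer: 912 + I*√93 ≈ 912.0 + 9.6436*I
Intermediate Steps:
V = 24 (V = 3 + 21*(-2/(-2)) = 3 + 21*(-2*(-½)) = 3 + 21*1 = 3 + 21 = 24)
√(-25 - 68) + 38*V = √(-25 - 68) + 38*24 = √(-93) + 912 = I*√93 + 912 = 912 + I*√93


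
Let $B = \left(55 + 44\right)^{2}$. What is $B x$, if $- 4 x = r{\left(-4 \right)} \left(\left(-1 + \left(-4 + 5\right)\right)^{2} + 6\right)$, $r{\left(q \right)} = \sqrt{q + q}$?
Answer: $- 29403 i \sqrt{2} \approx - 41582.0 i$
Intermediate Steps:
$r{\left(q \right)} = \sqrt{2} \sqrt{q}$ ($r{\left(q \right)} = \sqrt{2 q} = \sqrt{2} \sqrt{q}$)
$B = 9801$ ($B = 99^{2} = 9801$)
$x = - 3 i \sqrt{2}$ ($x = - \frac{\sqrt{2} \sqrt{-4} \left(\left(-1 + \left(-4 + 5\right)\right)^{2} + 6\right)}{4} = - \frac{\sqrt{2} \cdot 2 i \left(\left(-1 + 1\right)^{2} + 6\right)}{4} = - \frac{2 i \sqrt{2} \left(0^{2} + 6\right)}{4} = - \frac{2 i \sqrt{2} \left(0 + 6\right)}{4} = - \frac{2 i \sqrt{2} \cdot 6}{4} = - \frac{12 i \sqrt{2}}{4} = - 3 i \sqrt{2} \approx - 4.2426 i$)
$B x = 9801 \left(- 3 i \sqrt{2}\right) = - 29403 i \sqrt{2}$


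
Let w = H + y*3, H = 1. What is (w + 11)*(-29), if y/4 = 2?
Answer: -1044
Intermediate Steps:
y = 8 (y = 4*2 = 8)
w = 25 (w = 1 + 8*3 = 1 + 24 = 25)
(w + 11)*(-29) = (25 + 11)*(-29) = 36*(-29) = -1044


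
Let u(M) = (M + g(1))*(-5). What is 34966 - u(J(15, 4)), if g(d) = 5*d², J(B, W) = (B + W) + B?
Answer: 35161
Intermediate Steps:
J(B, W) = W + 2*B
u(M) = -25 - 5*M (u(M) = (M + 5*1²)*(-5) = (M + 5*1)*(-5) = (M + 5)*(-5) = (5 + M)*(-5) = -25 - 5*M)
34966 - u(J(15, 4)) = 34966 - (-25 - 5*(4 + 2*15)) = 34966 - (-25 - 5*(4 + 30)) = 34966 - (-25 - 5*34) = 34966 - (-25 - 170) = 34966 - 1*(-195) = 34966 + 195 = 35161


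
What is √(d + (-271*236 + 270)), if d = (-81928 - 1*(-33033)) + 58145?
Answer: 2*I*√13609 ≈ 233.32*I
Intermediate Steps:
d = 9250 (d = (-81928 + 33033) + 58145 = -48895 + 58145 = 9250)
√(d + (-271*236 + 270)) = √(9250 + (-271*236 + 270)) = √(9250 + (-63956 + 270)) = √(9250 - 63686) = √(-54436) = 2*I*√13609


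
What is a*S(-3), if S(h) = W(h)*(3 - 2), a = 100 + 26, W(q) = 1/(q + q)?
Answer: -21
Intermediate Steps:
W(q) = 1/(2*q)
a = 126
S(h) = 1/(2*h) (S(h) = (1/(2*h))*(3 - 2) = (1/(2*h))*1 = 1/(2*h))
a*S(-3) = 126*((½)/(-3)) = 126*((½)*(-⅓)) = 126*(-⅙) = -21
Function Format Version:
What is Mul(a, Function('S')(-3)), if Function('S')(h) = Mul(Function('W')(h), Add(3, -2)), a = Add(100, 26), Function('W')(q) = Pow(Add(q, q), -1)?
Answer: -21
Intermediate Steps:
Function('W')(q) = Mul(Rational(1, 2), Pow(q, -1)) (Function('W')(q) = Pow(Mul(2, q), -1) = Mul(Rational(1, 2), Pow(q, -1)))
a = 126
Function('S')(h) = Mul(Rational(1, 2), Pow(h, -1)) (Function('S')(h) = Mul(Mul(Rational(1, 2), Pow(h, -1)), Add(3, -2)) = Mul(Mul(Rational(1, 2), Pow(h, -1)), 1) = Mul(Rational(1, 2), Pow(h, -1)))
Mul(a, Function('S')(-3)) = Mul(126, Mul(Rational(1, 2), Pow(-3, -1))) = Mul(126, Mul(Rational(1, 2), Rational(-1, 3))) = Mul(126, Rational(-1, 6)) = -21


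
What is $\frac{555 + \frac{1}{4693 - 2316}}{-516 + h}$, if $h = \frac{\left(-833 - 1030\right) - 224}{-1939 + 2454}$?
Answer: $- \frac{679406540}{636624779} \approx -1.0672$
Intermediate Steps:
$h = - \frac{2087}{515}$ ($h = \frac{-1863 - 224}{515} = \left(-1863 - 224\right) \frac{1}{515} = \left(-2087\right) \frac{1}{515} = - \frac{2087}{515} \approx -4.0524$)
$\frac{555 + \frac{1}{4693 - 2316}}{-516 + h} = \frac{555 + \frac{1}{4693 - 2316}}{-516 - \frac{2087}{515}} = \frac{555 + \frac{1}{2377}}{- \frac{267827}{515}} = \left(555 + \frac{1}{2377}\right) \left(- \frac{515}{267827}\right) = \frac{1319236}{2377} \left(- \frac{515}{267827}\right) = - \frac{679406540}{636624779}$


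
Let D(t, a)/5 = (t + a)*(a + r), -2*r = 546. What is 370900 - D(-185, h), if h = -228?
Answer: -663665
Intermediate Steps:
r = -273 (r = -½*546 = -273)
D(t, a) = 5*(-273 + a)*(a + t) (D(t, a) = 5*((t + a)*(a - 273)) = 5*((a + t)*(-273 + a)) = 5*((-273 + a)*(a + t)) = 5*(-273 + a)*(a + t))
370900 - D(-185, h) = 370900 - (-1365*(-228) - 1365*(-185) + 5*(-228)² + 5*(-228)*(-185)) = 370900 - (311220 + 252525 + 5*51984 + 210900) = 370900 - (311220 + 252525 + 259920 + 210900) = 370900 - 1*1034565 = 370900 - 1034565 = -663665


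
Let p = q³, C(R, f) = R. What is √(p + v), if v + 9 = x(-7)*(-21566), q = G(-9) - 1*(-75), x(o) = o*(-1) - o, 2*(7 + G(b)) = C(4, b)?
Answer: 117*√3 ≈ 202.65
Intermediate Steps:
G(b) = -5 (G(b) = -7 + (½)*4 = -7 + 2 = -5)
x(o) = -2*o (x(o) = -o - o = -2*o)
q = 70 (q = -5 - 1*(-75) = -5 + 75 = 70)
v = -301933 (v = -9 - 2*(-7)*(-21566) = -9 + 14*(-21566) = -9 - 301924 = -301933)
p = 343000 (p = 70³ = 343000)
√(p + v) = √(343000 - 301933) = √41067 = 117*√3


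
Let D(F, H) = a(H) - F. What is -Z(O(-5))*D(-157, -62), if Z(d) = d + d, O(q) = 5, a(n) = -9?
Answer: -1480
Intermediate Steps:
D(F, H) = -9 - F
Z(d) = 2*d
-Z(O(-5))*D(-157, -62) = -2*5*(-9 - 1*(-157)) = -10*(-9 + 157) = -10*148 = -1*1480 = -1480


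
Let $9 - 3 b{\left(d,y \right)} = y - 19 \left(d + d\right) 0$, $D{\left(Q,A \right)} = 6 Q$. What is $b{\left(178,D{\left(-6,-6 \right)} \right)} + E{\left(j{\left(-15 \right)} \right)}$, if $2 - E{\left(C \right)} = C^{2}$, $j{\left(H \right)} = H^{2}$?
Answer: $-50608$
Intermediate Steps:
$E{\left(C \right)} = 2 - C^{2}$
$b{\left(d,y \right)} = 3 - \frac{y}{3}$ ($b{\left(d,y \right)} = 3 - \frac{y - 19 \left(d + d\right) 0}{3} = 3 - \frac{y - 19 \cdot 2 d 0}{3} = 3 - \frac{y - 0}{3} = 3 - \frac{y + 0}{3} = 3 - \frac{y}{3}$)
$b{\left(178,D{\left(-6,-6 \right)} \right)} + E{\left(j{\left(-15 \right)} \right)} = \left(3 - \frac{6 \left(-6\right)}{3}\right) + \left(2 - \left(\left(-15\right)^{2}\right)^{2}\right) = \left(3 - -12\right) + \left(2 - 225^{2}\right) = \left(3 + 12\right) + \left(2 - 50625\right) = 15 + \left(2 - 50625\right) = 15 - 50623 = -50608$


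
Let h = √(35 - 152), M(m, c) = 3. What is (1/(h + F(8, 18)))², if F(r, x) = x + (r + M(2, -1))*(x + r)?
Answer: (304 + 3*I*√13)⁻² ≈ 1.078e-5 - 7.6807e-7*I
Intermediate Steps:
h = 3*I*√13 (h = √(-117) = 3*I*√13 ≈ 10.817*I)
F(r, x) = x + (3 + r)*(r + x) (F(r, x) = x + (r + 3)*(x + r) = x + (3 + r)*(r + x))
(1/(h + F(8, 18)))² = (1/(3*I*√13 + (8² + 3*8 + 4*18 + 8*18)))² = (1/(3*I*√13 + (64 + 24 + 72 + 144)))² = (1/(3*I*√13 + 304))² = (1/(304 + 3*I*√13))² = (304 + 3*I*√13)⁻²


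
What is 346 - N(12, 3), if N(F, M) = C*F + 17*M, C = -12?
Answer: 439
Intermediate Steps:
N(F, M) = -12*F + 17*M
346 - N(12, 3) = 346 - (-12*12 + 17*3) = 346 - (-144 + 51) = 346 - 1*(-93) = 346 + 93 = 439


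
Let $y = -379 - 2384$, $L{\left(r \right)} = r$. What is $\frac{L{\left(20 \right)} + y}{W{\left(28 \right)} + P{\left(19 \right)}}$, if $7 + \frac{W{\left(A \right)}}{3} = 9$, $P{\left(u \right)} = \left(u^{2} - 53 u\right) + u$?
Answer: $\frac{2743}{621} \approx 4.4171$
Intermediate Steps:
$P{\left(u \right)} = u^{2} - 52 u$
$W{\left(A \right)} = 6$ ($W{\left(A \right)} = -21 + 3 \cdot 9 = -21 + 27 = 6$)
$y = -2763$ ($y = -379 - 2384 = -2763$)
$\frac{L{\left(20 \right)} + y}{W{\left(28 \right)} + P{\left(19 \right)}} = \frac{20 - 2763}{6 + 19 \left(-52 + 19\right)} = - \frac{2743}{6 + 19 \left(-33\right)} = - \frac{2743}{6 - 627} = - \frac{2743}{-621} = \left(-2743\right) \left(- \frac{1}{621}\right) = \frac{2743}{621}$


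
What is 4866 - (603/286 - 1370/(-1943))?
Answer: 2702463019/555698 ≈ 4863.2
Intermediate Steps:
4866 - (603/286 - 1370/(-1943)) = 4866 - (603*(1/286) - 1370*(-1/1943)) = 4866 - (603/286 + 1370/1943) = 4866 - 1*1563449/555698 = 4866 - 1563449/555698 = 2702463019/555698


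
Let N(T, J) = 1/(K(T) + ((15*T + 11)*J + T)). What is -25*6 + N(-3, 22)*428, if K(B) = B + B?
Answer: -113978/757 ≈ -150.57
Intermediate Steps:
K(B) = 2*B
N(T, J) = 1/(3*T + J*(11 + 15*T)) (N(T, J) = 1/(2*T + ((15*T + 11)*J + T)) = 1/(2*T + ((11 + 15*T)*J + T)) = 1/(2*T + (J*(11 + 15*T) + T)) = 1/(2*T + (T + J*(11 + 15*T))) = 1/(3*T + J*(11 + 15*T)))
-25*6 + N(-3, 22)*428 = -25*6 + 428/(3*(-3) + 11*22 + 15*22*(-3)) = -150 + 428/(-9 + 242 - 990) = -150 + 428/(-757) = -150 - 1/757*428 = -150 - 428/757 = -113978/757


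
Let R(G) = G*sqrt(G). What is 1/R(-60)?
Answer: I*sqrt(15)/1800 ≈ 0.0021517*I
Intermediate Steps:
R(G) = G**(3/2)
1/R(-60) = 1/((-60)**(3/2)) = 1/(-120*I*sqrt(15)) = I*sqrt(15)/1800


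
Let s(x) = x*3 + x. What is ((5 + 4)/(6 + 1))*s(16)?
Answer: 576/7 ≈ 82.286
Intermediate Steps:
s(x) = 4*x (s(x) = 3*x + x = 4*x)
((5 + 4)/(6 + 1))*s(16) = ((5 + 4)/(6 + 1))*(4*16) = (9/7)*64 = 576/7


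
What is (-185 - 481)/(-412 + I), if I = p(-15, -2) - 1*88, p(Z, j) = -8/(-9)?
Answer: 2997/2246 ≈ 1.3344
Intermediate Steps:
p(Z, j) = 8/9 (p(Z, j) = -8*(-⅑) = 8/9)
I = -784/9 (I = 8/9 - 1*88 = 8/9 - 88 = -784/9 ≈ -87.111)
(-185 - 481)/(-412 + I) = (-185 - 481)/(-412 - 784/9) = -666/(-4492/9) = -666*(-9/4492) = 2997/2246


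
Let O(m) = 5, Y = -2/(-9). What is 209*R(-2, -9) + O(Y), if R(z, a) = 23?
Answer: 4812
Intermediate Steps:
Y = 2/9 (Y = -2*(-⅑) = 2/9 ≈ 0.22222)
209*R(-2, -9) + O(Y) = 209*23 + 5 = 4807 + 5 = 4812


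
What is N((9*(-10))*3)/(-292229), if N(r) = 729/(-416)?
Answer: 729/121567264 ≈ 5.9967e-6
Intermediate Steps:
N(r) = -729/416 (N(r) = 729*(-1/416) = -729/416)
N((9*(-10))*3)/(-292229) = -729/416/(-292229) = -729/416*(-1/292229) = 729/121567264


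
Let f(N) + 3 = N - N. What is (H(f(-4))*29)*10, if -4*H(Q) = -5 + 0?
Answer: 725/2 ≈ 362.50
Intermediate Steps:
f(N) = -3 (f(N) = -3 + (N - N) = -3 + 0 = -3)
H(Q) = 5/4 (H(Q) = -(-5 + 0)/4 = -1/4*(-5) = 5/4)
(H(f(-4))*29)*10 = ((5/4)*29)*10 = (145/4)*10 = 725/2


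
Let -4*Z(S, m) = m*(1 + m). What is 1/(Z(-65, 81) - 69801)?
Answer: -2/142923 ≈ -1.3994e-5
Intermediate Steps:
Z(S, m) = -m*(1 + m)/4
1/(Z(-65, 81) - 69801) = 1/(-1/4*81*(1 + 81) - 69801) = 1/(-1/4*81*82 - 69801) = 1/(-3321/2 - 69801) = 1/(-142923/2) = -2/142923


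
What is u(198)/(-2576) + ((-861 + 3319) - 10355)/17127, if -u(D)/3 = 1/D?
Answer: -40684825/88238304 ≈ -0.46108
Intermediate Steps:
u(D) = -3/D
u(198)/(-2576) + ((-861 + 3319) - 10355)/17127 = -3/198/(-2576) + ((-861 + 3319) - 10355)/17127 = -3*1/198*(-1/2576) + (2458 - 10355)*(1/17127) = -1/66*(-1/2576) - 7897*1/17127 = 1/170016 - 7897/17127 = -40684825/88238304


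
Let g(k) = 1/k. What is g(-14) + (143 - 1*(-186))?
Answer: 4605/14 ≈ 328.93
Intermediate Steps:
g(-14) + (143 - 1*(-186)) = 1/(-14) + (143 - 1*(-186)) = -1/14 + (143 + 186) = -1/14 + 329 = 4605/14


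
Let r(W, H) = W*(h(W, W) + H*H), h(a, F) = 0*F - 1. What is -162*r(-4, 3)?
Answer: 5184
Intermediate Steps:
h(a, F) = -1 (h(a, F) = 0 - 1 = -1)
r(W, H) = W*(-1 + H²) (r(W, H) = W*(-1 + H*H) = W*(-1 + H²))
-162*r(-4, 3) = -(-648)*(-1 + 3²) = -(-648)*(-1 + 9) = -(-648)*8 = -162*(-32) = 5184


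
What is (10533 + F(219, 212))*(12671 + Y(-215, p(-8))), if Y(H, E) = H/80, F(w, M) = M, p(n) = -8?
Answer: 2177936285/16 ≈ 1.3612e+8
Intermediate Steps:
Y(H, E) = H/80 (Y(H, E) = H*(1/80) = H/80)
(10533 + F(219, 212))*(12671 + Y(-215, p(-8))) = (10533 + 212)*(12671 + (1/80)*(-215)) = 10745*(12671 - 43/16) = 10745*(202693/16) = 2177936285/16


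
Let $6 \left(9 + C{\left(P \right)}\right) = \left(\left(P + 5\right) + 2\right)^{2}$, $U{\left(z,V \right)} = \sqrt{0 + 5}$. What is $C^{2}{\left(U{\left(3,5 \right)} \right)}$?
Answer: $\frac{245}{9} \approx 27.222$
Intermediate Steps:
$U{\left(z,V \right)} = \sqrt{5}$
$C{\left(P \right)} = -9 + \frac{\left(7 + P\right)^{2}}{6}$ ($C{\left(P \right)} = -9 + \frac{\left(\left(P + 5\right) + 2\right)^{2}}{6} = -9 + \frac{\left(\left(5 + P\right) + 2\right)^{2}}{6} = -9 + \frac{\left(7 + P\right)^{2}}{6}$)
$C^{2}{\left(U{\left(3,5 \right)} \right)} = \left(-9 + \frac{\left(7 + \sqrt{5}\right)^{2}}{6}\right)^{2}$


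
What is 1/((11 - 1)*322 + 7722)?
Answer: 1/10942 ≈ 9.1391e-5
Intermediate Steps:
1/((11 - 1)*322 + 7722) = 1/(10*322 + 7722) = 1/(3220 + 7722) = 1/10942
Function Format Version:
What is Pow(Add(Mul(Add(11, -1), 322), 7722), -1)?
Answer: Rational(1, 10942) ≈ 9.1391e-5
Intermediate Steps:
Pow(Add(Mul(Add(11, -1), 322), 7722), -1) = Pow(Add(Mul(10, 322), 7722), -1) = Pow(Add(3220, 7722), -1) = Pow(10942, -1) = Rational(1, 10942)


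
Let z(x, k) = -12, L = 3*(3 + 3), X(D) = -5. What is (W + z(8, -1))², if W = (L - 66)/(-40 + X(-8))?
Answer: 26896/225 ≈ 119.54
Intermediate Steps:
L = 18 (L = 3*6 = 18)
W = 16/15 (W = (18 - 66)/(-40 - 5) = -48/(-45) = -48*(-1/45) = 16/15 ≈ 1.0667)
(W + z(8, -1))² = (16/15 - 12)² = (-164/15)² = 26896/225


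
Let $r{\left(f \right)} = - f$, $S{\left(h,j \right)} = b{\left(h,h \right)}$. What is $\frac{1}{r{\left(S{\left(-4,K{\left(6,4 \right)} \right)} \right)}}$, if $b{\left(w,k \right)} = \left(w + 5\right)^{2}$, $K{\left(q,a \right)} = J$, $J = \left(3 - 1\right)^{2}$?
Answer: $-1$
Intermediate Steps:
$J = 4$ ($J = 2^{2} = 4$)
$K{\left(q,a \right)} = 4$
$b{\left(w,k \right)} = \left(5 + w\right)^{2}$
$S{\left(h,j \right)} = \left(5 + h\right)^{2}$
$\frac{1}{r{\left(S{\left(-4,K{\left(6,4 \right)} \right)} \right)}} = \frac{1}{\left(-1\right) \left(5 - 4\right)^{2}} = \frac{1}{\left(-1\right) 1^{2}} = \frac{1}{\left(-1\right) 1} = \frac{1}{-1} = -1$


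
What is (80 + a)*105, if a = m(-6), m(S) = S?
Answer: 7770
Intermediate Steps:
a = -6
(80 + a)*105 = (80 - 6)*105 = 74*105 = 7770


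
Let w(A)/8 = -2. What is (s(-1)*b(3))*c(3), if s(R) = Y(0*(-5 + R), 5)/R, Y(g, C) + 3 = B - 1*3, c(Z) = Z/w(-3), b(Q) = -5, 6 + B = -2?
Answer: 105/8 ≈ 13.125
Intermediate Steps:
B = -8 (B = -6 - 2 = -8)
w(A) = -16 (w(A) = 8*(-2) = -16)
c(Z) = -Z/16 (c(Z) = Z/(-16) = Z*(-1/16) = -Z/16)
Y(g, C) = -14 (Y(g, C) = -3 + (-8 - 1*3) = -3 + (-8 - 3) = -3 - 11 = -14)
s(R) = -14/R
(s(-1)*b(3))*c(3) = (-14/(-1)*(-5))*(-1/16*3) = (-14*(-1)*(-5))*(-3/16) = (14*(-5))*(-3/16) = -70*(-3/16) = 105/8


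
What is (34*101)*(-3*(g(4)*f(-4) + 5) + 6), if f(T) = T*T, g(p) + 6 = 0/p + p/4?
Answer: 793254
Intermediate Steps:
g(p) = -6 + p/4 (g(p) = -6 + (0/p + p/4) = -6 + (0 + p*(¼)) = -6 + (0 + p/4) = -6 + p/4)
f(T) = T²
(34*101)*(-3*(g(4)*f(-4) + 5) + 6) = (34*101)*(-3*((-6 + (¼)*4)*(-4)² + 5) + 6) = 3434*(-3*((-6 + 1)*16 + 5) + 6) = 3434*(-3*(-5*16 + 5) + 6) = 3434*(-3*(-80 + 5) + 6) = 3434*(-3*(-75) + 6) = 3434*(225 + 6) = 3434*231 = 793254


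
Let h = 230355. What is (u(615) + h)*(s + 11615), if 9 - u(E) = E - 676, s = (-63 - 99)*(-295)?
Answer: 13688397125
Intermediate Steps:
s = 47790 (s = -162*(-295) = 47790)
u(E) = 685 - E (u(E) = 9 - (E - 676) = 9 - (-676 + E) = 9 + (676 - E) = 685 - E)
(u(615) + h)*(s + 11615) = ((685 - 1*615) + 230355)*(47790 + 11615) = ((685 - 615) + 230355)*59405 = (70 + 230355)*59405 = 230425*59405 = 13688397125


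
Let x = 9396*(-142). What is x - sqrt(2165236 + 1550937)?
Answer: -1334232 - sqrt(3716173) ≈ -1.3362e+6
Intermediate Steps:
x = -1334232
x - sqrt(2165236 + 1550937) = -1334232 - sqrt(2165236 + 1550937) = -1334232 - sqrt(3716173)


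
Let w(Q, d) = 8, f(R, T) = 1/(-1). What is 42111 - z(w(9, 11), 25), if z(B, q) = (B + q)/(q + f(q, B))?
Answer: 336877/8 ≈ 42110.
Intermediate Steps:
f(R, T) = -1
z(B, q) = (B + q)/(-1 + q) (z(B, q) = (B + q)/(q - 1) = (B + q)/(-1 + q))
42111 - z(w(9, 11), 25) = 42111 - (8 + 25)/(-1 + 25) = 42111 - 33/24 = 42111 - 1*11/8 = 42111 - 11/8 = 336877/8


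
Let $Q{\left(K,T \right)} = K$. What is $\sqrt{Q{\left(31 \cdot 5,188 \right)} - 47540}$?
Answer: $27 i \sqrt{65} \approx 217.68 i$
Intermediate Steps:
$\sqrt{Q{\left(31 \cdot 5,188 \right)} - 47540} = \sqrt{31 \cdot 5 - 47540} = \sqrt{155 - 47540} = \sqrt{-47385} = 27 i \sqrt{65}$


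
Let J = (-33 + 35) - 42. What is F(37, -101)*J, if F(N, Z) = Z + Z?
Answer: 8080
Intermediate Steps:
F(N, Z) = 2*Z
J = -40 (J = 2 - 42 = -40)
F(37, -101)*J = (2*(-101))*(-40) = -202*(-40) = 8080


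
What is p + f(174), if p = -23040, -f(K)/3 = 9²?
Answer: -23283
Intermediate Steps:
f(K) = -243 (f(K) = -3*9² = -3*81 = -243)
p + f(174) = -23040 - 243 = -23283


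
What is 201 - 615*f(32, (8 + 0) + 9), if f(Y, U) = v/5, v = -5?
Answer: 816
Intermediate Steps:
f(Y, U) = -1 (f(Y, U) = -5/5 = -5*1/5 = -1)
201 - 615*f(32, (8 + 0) + 9) = 201 - 615*(-1) = 201 + 615 = 816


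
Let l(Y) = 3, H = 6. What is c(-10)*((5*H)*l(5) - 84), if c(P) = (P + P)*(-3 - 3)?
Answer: 720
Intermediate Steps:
c(P) = -12*P (c(P) = (2*P)*(-6) = -12*P)
c(-10)*((5*H)*l(5) - 84) = (-12*(-10))*((5*6)*3 - 84) = 120*(30*3 - 84) = 120*(90 - 84) = 120*6 = 720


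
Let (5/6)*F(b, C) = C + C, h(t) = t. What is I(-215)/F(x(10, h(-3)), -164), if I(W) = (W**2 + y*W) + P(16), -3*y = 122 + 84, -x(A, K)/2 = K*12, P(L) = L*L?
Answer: -918665/5904 ≈ -155.60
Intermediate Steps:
P(L) = L**2
x(A, K) = -24*K (x(A, K) = -2*K*12 = -24*K)
y = -206/3 (y = -(122 + 84)/3 = -1/3*206 = -206/3 ≈ -68.667)
F(b, C) = 12*C/5 (F(b, C) = 6*(C + C)/5 = 6*(2*C)/5 = 12*C/5)
I(W) = 256 + W**2 - 206*W/3 (I(W) = (W**2 - 206*W/3) + 16**2 = (W**2 - 206*W/3) + 256 = 256 + W**2 - 206*W/3)
I(-215)/F(x(10, h(-3)), -164) = (256 + (-215)**2 - 206/3*(-215))/(((12/5)*(-164))) = (256 + 46225 + 44290/3)/(-1968/5) = (183733/3)*(-5/1968) = -918665/5904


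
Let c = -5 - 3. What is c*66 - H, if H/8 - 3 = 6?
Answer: -600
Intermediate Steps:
c = -8
H = 72 (H = 24 + 8*6 = 24 + 48 = 72)
c*66 - H = -8*66 - 1*72 = -528 - 72 = -600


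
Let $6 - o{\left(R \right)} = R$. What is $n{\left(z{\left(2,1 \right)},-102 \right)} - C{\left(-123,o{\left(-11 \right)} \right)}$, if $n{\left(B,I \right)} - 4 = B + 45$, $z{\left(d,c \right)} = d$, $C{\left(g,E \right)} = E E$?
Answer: $-238$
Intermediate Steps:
$o{\left(R \right)} = 6 - R$
$C{\left(g,E \right)} = E^{2}$
$n{\left(B,I \right)} = 49 + B$ ($n{\left(B,I \right)} = 4 + \left(B + 45\right) = 4 + \left(45 + B\right) = 49 + B$)
$n{\left(z{\left(2,1 \right)},-102 \right)} - C{\left(-123,o{\left(-11 \right)} \right)} = \left(49 + 2\right) - \left(6 - -11\right)^{2} = 51 - \left(6 + 11\right)^{2} = 51 - 17^{2} = 51 - 289 = -238$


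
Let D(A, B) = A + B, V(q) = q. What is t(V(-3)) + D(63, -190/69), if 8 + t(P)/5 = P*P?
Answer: 4502/69 ≈ 65.246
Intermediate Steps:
t(P) = -40 + 5*P**2 (t(P) = -40 + 5*(P*P) = -40 + 5*P**2)
t(V(-3)) + D(63, -190/69) = (-40 + 5*(-3)**2) + (63 - 190/69) = (-40 + 5*9) + (63 - 190*1/69) = (-40 + 45) + (63 - 190/69) = 5 + 4157/69 = 4502/69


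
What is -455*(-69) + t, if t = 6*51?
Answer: 31701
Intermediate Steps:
t = 306
-455*(-69) + t = -455*(-69) + 306 = 31395 + 306 = 31701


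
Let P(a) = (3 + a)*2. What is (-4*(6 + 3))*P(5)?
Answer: -576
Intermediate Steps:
P(a) = 6 + 2*a
(-4*(6 + 3))*P(5) = (-4*(6 + 3))*(6 + 2*5) = (-4*9)*(6 + 10) = -36*16 = -576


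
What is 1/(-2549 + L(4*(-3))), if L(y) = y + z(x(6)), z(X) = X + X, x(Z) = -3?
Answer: -1/2567 ≈ -0.00038956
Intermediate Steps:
z(X) = 2*X
L(y) = -6 + y (L(y) = y + 2*(-3) = y - 6 = -6 + y)
1/(-2549 + L(4*(-3))) = 1/(-2549 + (-6 + 4*(-3))) = 1/(-2549 + (-6 - 12)) = 1/(-2549 - 18) = 1/(-2567) = -1/2567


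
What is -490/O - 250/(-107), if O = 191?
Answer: -4680/20437 ≈ -0.22900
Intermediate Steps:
-490/O - 250/(-107) = -490/191 - 250/(-107) = -490*1/191 - 250*(-1/107) = -490/191 + 250/107 = -4680/20437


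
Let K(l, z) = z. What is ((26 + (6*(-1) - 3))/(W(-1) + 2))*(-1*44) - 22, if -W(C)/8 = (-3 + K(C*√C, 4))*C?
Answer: -484/5 ≈ -96.800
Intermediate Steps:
W(C) = -8*C (W(C) = -8*(-3 + 4)*C = -8*C)
((26 + (6*(-1) - 3))/(W(-1) + 2))*(-1*44) - 22 = ((26 + (6*(-1) - 3))/(-8*(-1) + 2))*(-1*44) - 22 = ((26 + (-6 - 3))/(8 + 2))*(-44) - 22 = ((26 - 9)/10)*(-44) - 22 = (17*(⅒))*(-44) - 22 = (17/10)*(-44) - 22 = -374/5 - 22 = -484/5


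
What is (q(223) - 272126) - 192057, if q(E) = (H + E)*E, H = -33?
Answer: -421813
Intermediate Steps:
q(E) = E*(-33 + E) (q(E) = (-33 + E)*E = E*(-33 + E))
(q(223) - 272126) - 192057 = (223*(-33 + 223) - 272126) - 192057 = (223*190 - 272126) - 192057 = (42370 - 272126) - 192057 = -229756 - 192057 = -421813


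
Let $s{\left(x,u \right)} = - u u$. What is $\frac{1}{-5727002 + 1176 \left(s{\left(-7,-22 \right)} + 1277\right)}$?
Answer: $- \frac{1}{4794434} \approx -2.0858 \cdot 10^{-7}$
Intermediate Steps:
$s{\left(x,u \right)} = - u^{2}$
$\frac{1}{-5727002 + 1176 \left(s{\left(-7,-22 \right)} + 1277\right)} = \frac{1}{-5727002 + 1176 \left(- \left(-22\right)^{2} + 1277\right)} = \frac{1}{-5727002 + 1176 \left(\left(-1\right) 484 + 1277\right)} = \frac{1}{-5727002 + 1176 \left(-484 + 1277\right)} = \frac{1}{-5727002 + 1176 \cdot 793} = \frac{1}{-5727002 + 932568} = \frac{1}{-4794434} = - \frac{1}{4794434}$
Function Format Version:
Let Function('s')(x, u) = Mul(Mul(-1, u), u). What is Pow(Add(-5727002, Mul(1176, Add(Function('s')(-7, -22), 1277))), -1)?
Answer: Rational(-1, 4794434) ≈ -2.0858e-7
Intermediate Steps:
Function('s')(x, u) = Mul(-1, Pow(u, 2))
Pow(Add(-5727002, Mul(1176, Add(Function('s')(-7, -22), 1277))), -1) = Pow(Add(-5727002, Mul(1176, Add(Mul(-1, Pow(-22, 2)), 1277))), -1) = Pow(Add(-5727002, Mul(1176, Add(Mul(-1, 484), 1277))), -1) = Pow(Add(-5727002, Mul(1176, Add(-484, 1277))), -1) = Pow(Add(-5727002, Mul(1176, 793)), -1) = Pow(Add(-5727002, 932568), -1) = Pow(-4794434, -1) = Rational(-1, 4794434)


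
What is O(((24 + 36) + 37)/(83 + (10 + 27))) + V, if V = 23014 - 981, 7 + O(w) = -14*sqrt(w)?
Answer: 22026 - 7*sqrt(2910)/30 ≈ 22013.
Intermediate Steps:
O(w) = -7 - 14*sqrt(w)
V = 22033
O(((24 + 36) + 37)/(83 + (10 + 27))) + V = (-7 - 14*sqrt((24 + 36) + 37)/sqrt(83 + (10 + 27))) + 22033 = (-7 - 14*sqrt(60 + 37)/sqrt(83 + 37)) + 22033 = (-7 - 14*sqrt(2910)/60) + 22033 = (-7 - 7*sqrt(2910)/30) + 22033 = 22026 - 7*sqrt(2910)/30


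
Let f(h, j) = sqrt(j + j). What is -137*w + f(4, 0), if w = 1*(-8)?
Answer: 1096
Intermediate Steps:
f(h, j) = sqrt(2)*sqrt(j) (f(h, j) = sqrt(2*j) = sqrt(2)*sqrt(j))
w = -8
-137*w + f(4, 0) = -137*(-8) + sqrt(2)*sqrt(0) = 1096 + sqrt(2)*0 = 1096 + 0 = 1096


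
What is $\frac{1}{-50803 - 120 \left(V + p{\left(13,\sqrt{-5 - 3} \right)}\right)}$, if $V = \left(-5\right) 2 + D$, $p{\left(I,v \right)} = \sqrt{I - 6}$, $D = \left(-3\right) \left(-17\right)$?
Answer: $- \frac{55723}{3104951929} + \frac{120 \sqrt{7}}{3104951929} \approx -1.7844 \cdot 10^{-5}$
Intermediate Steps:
$D = 51$
$p{\left(I,v \right)} = \sqrt{-6 + I}$
$V = 41$ ($V = \left(-5\right) 2 + 51 = -10 + 51 = 41$)
$\frac{1}{-50803 - 120 \left(V + p{\left(13,\sqrt{-5 - 3} \right)}\right)} = \frac{1}{-50803 - 120 \left(41 + \sqrt{-6 + 13}\right)} = \frac{1}{-50803 - 120 \left(41 + \sqrt{7}\right)} = \frac{1}{-50803 - \left(4920 + 120 \sqrt{7}\right)} = \frac{1}{-55723 - 120 \sqrt{7}}$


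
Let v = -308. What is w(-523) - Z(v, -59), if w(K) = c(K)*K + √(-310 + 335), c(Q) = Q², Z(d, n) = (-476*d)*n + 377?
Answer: -134406167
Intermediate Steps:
Z(d, n) = 377 - 476*d*n (Z(d, n) = -476*d*n + 377 = 377 - 476*d*n)
w(K) = 5 + K³ (w(K) = K²*K + √(-310 + 335) = K³ + √25 = K³ + 5 = 5 + K³)
w(-523) - Z(v, -59) = (5 + (-523)³) - (377 - 476*(-308)*(-59)) = (5 - 143055667) - (377 - 8649872) = -143055662 - 1*(-8649495) = -143055662 + 8649495 = -134406167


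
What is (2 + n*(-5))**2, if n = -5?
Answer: 729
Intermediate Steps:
(2 + n*(-5))**2 = (2 - 5*(-5))**2 = (2 + 25)**2 = 27**2 = 729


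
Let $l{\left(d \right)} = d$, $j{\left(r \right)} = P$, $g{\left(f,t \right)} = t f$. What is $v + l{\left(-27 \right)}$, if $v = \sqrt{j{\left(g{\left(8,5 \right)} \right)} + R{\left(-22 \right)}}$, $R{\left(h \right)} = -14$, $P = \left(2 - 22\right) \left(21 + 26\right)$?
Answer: $-27 + 3 i \sqrt{106} \approx -27.0 + 30.887 i$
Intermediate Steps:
$g{\left(f,t \right)} = f t$
$P = -940$ ($P = \left(-20\right) 47 = -940$)
$j{\left(r \right)} = -940$
$v = 3 i \sqrt{106}$ ($v = \sqrt{-940 - 14} = \sqrt{-954} = 3 i \sqrt{106} \approx 30.887 i$)
$v + l{\left(-27 \right)} = 3 i \sqrt{106} - 27 = -27 + 3 i \sqrt{106}$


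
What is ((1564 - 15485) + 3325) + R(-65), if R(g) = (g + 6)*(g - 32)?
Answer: -4873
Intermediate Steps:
R(g) = (-32 + g)*(6 + g) (R(g) = (6 + g)*(-32 + g) = (-32 + g)*(6 + g))
((1564 - 15485) + 3325) + R(-65) = ((1564 - 15485) + 3325) + (-192 + (-65)**2 - 26*(-65)) = (-13921 + 3325) + (-192 + 4225 + 1690) = -10596 + 5723 = -4873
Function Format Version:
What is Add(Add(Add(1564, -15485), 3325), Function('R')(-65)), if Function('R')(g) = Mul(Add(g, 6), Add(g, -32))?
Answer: -4873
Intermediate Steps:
Function('R')(g) = Mul(Add(-32, g), Add(6, g)) (Function('R')(g) = Mul(Add(6, g), Add(-32, g)) = Mul(Add(-32, g), Add(6, g)))
Add(Add(Add(1564, -15485), 3325), Function('R')(-65)) = Add(Add(Add(1564, -15485), 3325), Add(-192, Pow(-65, 2), Mul(-26, -65))) = Add(Add(-13921, 3325), Add(-192, 4225, 1690)) = Add(-10596, 5723) = -4873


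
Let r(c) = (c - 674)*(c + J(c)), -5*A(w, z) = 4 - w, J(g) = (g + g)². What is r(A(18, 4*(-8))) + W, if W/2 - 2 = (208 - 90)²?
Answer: 615476/125 ≈ 4923.8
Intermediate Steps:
J(g) = 4*g² (J(g) = (2*g)² = 4*g²)
W = 27852 (W = 4 + 2*(208 - 90)² = 4 + 2*118² = 4 + 2*13924 = 4 + 27848 = 27852)
A(w, z) = -⅘ + w/5 (A(w, z) = -(4 - w)/5 = -⅘ + w/5)
r(c) = (-674 + c)*(c + 4*c²) (r(c) = (c - 674)*(c + 4*c²) = (-674 + c)*(c + 4*c²))
r(A(18, 4*(-8))) + W = (-⅘ + (⅕)*18)*(-674 - 2695*(-⅘ + (⅕)*18) + 4*(-⅘ + (⅕)*18)²) + 27852 = (-⅘ + 18/5)*(-674 - 2695*(-⅘ + 18/5) + 4*(-⅘ + 18/5)²) + 27852 = 14*(-674 - 2695*14/5 + 4*(14/5)²)/5 + 27852 = 14*(-674 - 7546 + 4*(196/25))/5 + 27852 = 14*(-674 - 7546 + 784/25)/5 + 27852 = (14/5)*(-204716/25) + 27852 = -2866024/125 + 27852 = 615476/125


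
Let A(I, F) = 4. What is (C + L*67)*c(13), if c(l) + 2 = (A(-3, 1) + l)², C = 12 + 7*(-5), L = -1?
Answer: -25830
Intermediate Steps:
C = -23 (C = 12 - 35 = -23)
c(l) = -2 + (4 + l)²
(C + L*67)*c(13) = (-23 - 1*67)*(-2 + (4 + 13)²) = (-23 - 67)*(-2 + 17²) = -90*(-2 + 289) = -90*287 = -25830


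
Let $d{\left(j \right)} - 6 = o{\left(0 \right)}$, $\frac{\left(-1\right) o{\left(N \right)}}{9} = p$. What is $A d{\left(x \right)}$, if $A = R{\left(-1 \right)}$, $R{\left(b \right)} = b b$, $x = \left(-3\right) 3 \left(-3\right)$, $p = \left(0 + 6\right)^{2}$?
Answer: $-318$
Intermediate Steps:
$p = 36$ ($p = 6^{2} = 36$)
$o{\left(N \right)} = -324$ ($o{\left(N \right)} = \left(-9\right) 36 = -324$)
$x = 27$ ($x = \left(-9\right) \left(-3\right) = 27$)
$d{\left(j \right)} = -318$ ($d{\left(j \right)} = 6 - 324 = -318$)
$R{\left(b \right)} = b^{2}$
$A = 1$ ($A = \left(-1\right)^{2} = 1$)
$A d{\left(x \right)} = 1 \left(-318\right) = -318$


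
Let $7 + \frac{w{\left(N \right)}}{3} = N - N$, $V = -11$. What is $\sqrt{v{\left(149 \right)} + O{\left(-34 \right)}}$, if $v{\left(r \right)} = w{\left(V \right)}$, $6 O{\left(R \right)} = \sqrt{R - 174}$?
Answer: $\frac{\sqrt{-189 + 6 i \sqrt{13}}}{3} \approx 0.26184 + 4.59 i$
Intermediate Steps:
$O{\left(R \right)} = \frac{\sqrt{-174 + R}}{6}$ ($O{\left(R \right)} = \frac{\sqrt{R - 174}}{6} = \frac{\sqrt{-174 + R}}{6}$)
$w{\left(N \right)} = -21$ ($w{\left(N \right)} = -21 + 3 \left(N - N\right) = -21 + 3 \cdot 0 = -21 + 0 = -21$)
$v{\left(r \right)} = -21$
$\sqrt{v{\left(149 \right)} + O{\left(-34 \right)}} = \sqrt{-21 + \frac{\sqrt{-174 - 34}}{6}} = \sqrt{-21 + \frac{\sqrt{-208}}{6}} = \sqrt{-21 + \frac{4 i \sqrt{13}}{6}} = \sqrt{-21 + \frac{2 i \sqrt{13}}{3}}$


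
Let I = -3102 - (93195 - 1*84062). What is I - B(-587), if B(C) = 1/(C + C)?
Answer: -14363889/1174 ≈ -12235.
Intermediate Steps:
B(C) = 1/(2*C)
I = -12235 (I = -3102 - (93195 - 84062) = -3102 - 1*9133 = -3102 - 9133 = -12235)
I - B(-587) = -12235 - 1/(2*(-587)) = -12235 - (-1)/(2*587) = -12235 - 1*(-1/1174) = -12235 + 1/1174 = -14363889/1174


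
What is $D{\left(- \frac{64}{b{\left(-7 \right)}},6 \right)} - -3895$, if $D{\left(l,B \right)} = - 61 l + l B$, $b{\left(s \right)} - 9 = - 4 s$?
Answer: $\frac{147635}{37} \approx 3990.1$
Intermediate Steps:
$b{\left(s \right)} = 9 - 4 s$
$D{\left(l,B \right)} = - 61 l + B l$
$D{\left(- \frac{64}{b{\left(-7 \right)}},6 \right)} - -3895 = - \frac{64}{9 - -28} \left(-61 + 6\right) - -3895 = - \frac{64}{9 + 28} \left(-55\right) + 3895 = - \frac{64}{37} \left(-55\right) + 3895 = \left(-64\right) \frac{1}{37} \left(-55\right) + 3895 = \left(- \frac{64}{37}\right) \left(-55\right) + 3895 = \frac{3520}{37} + 3895 = \frac{147635}{37}$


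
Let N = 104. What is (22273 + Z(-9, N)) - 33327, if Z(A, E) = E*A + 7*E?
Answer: -11262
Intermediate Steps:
Z(A, E) = 7*E + A*E (Z(A, E) = A*E + 7*E = 7*E + A*E)
(22273 + Z(-9, N)) - 33327 = (22273 + 104*(7 - 9)) - 33327 = (22273 + 104*(-2)) - 33327 = (22273 - 208) - 33327 = 22065 - 33327 = -11262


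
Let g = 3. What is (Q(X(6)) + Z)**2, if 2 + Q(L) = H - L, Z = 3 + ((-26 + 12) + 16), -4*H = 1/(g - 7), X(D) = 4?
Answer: 225/256 ≈ 0.87891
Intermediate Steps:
H = 1/16 (H = -1/(4*(3 - 7)) = -1/4/(-4) = -1/4*(-1/4) = 1/16 ≈ 0.062500)
Z = 5 (Z = 3 + (-14 + 16) = 3 + 2 = 5)
Q(L) = -31/16 - L (Q(L) = -2 + (1/16 - L) = -31/16 - L)
(Q(X(6)) + Z)**2 = ((-31/16 - 1*4) + 5)**2 = ((-31/16 - 4) + 5)**2 = (-95/16 + 5)**2 = (-15/16)**2 = 225/256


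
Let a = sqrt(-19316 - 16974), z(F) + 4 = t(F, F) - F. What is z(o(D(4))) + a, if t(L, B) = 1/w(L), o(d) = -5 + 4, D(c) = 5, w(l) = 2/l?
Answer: -7/2 + I*sqrt(36290) ≈ -3.5 + 190.5*I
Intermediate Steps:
o(d) = -1
t(L, B) = L/2 (t(L, B) = 1/(2/L) = L/2)
z(F) = -4 - F/2 (z(F) = -4 + (F/2 - F) = -4 - F/2)
a = I*sqrt(36290) (a = sqrt(-36290) = I*sqrt(36290) ≈ 190.5*I)
z(o(D(4))) + a = (-4 - 1/2*(-1)) + I*sqrt(36290) = (-4 + 1/2) + I*sqrt(36290) = -7/2 + I*sqrt(36290)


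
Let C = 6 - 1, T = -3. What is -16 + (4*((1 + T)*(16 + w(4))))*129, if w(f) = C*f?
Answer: -37168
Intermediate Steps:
C = 5
w(f) = 5*f
-16 + (4*((1 + T)*(16 + w(4))))*129 = -16 + (4*((1 - 3)*(16 + 5*4)))*129 = -16 + (4*(-2*(16 + 20)))*129 = -16 + (4*(-2*36))*129 = -16 + (4*(-72))*129 = -16 - 288*129 = -16 - 37152 = -37168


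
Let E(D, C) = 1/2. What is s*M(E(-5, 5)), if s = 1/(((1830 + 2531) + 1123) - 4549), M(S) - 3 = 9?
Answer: 12/935 ≈ 0.012834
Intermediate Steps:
E(D, C) = 1/2
M(S) = 12 (M(S) = 3 + 9 = 12)
s = 1/935 (s = 1/((4361 + 1123) - 4549) = 1/(5484 - 4549) = 1/935 ≈ 0.0010695)
s*M(E(-5, 5)) = (1/935)*12 = 12/935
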